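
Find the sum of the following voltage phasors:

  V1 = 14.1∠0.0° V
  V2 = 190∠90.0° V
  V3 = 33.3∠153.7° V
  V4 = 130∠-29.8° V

Step 1 — Convert each phasor to rectangular form:
  V1 = 14.1·(cos(0.0°) + j·sin(0.0°)) = 14.1 V
  V2 = 190·(cos(90.0°) + j·sin(90.0°)) = 0 + j190 V
  V3 = 33.3·(cos(153.7°) + j·sin(153.7°)) = -29.85 + j14.75 V
  V4 = 130·(cos(-29.8°) + j·sin(-29.8°)) = 112.8 - j64.61 V
Step 2 — Sum components: V_total = 97.06 + j140.1 V.
Step 3 — Convert to polar: |V_total| = 170.5 V, ∠V_total = 55.3°.

V_total = 170.5∠55.3° V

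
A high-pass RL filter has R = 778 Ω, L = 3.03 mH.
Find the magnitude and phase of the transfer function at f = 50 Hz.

Step 1 — Angular frequency: ω = 2π·50 = 314.2 rad/s.
Step 2 — Transfer function: H(jω) = jωL/(R + jωL).
Step 3 — Numerator jωL = j·0.9519; denominator R + jωL = 778 + j0.9519.
Step 4 — H = 1.497e-06 + j0.001224.
Step 5 — Magnitude: |H| = 0.001224 (-58.2 dB); phase: φ = 89.9°.

|H| = 0.001224 (-58.2 dB), φ = 89.9°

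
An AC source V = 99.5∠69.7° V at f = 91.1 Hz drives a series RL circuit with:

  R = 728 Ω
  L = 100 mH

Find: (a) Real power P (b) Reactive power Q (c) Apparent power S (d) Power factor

Step 1 — Angular frequency: ω = 2π·f = 2π·91.1 = 572.4 rad/s.
Step 2 — Component impedances:
  R: Z = R = 728 Ω
  L: Z = jωL = j·572.4·0.1 = 0 + j57.24 Ω
Step 3 — Series combination: Z_total = R + L = 728 + j57.24 Ω = 730.2∠4.5° Ω.
Step 4 — Source phasor: V = 99.5∠69.7° V = 34.52 + j93.32 V.
Step 5 — Current: I = V / Z = 0.05714 + j0.1237 A = 0.1363∠65.2° A.
Step 6 — Complex power: S = V·I* = 13.52 + j1.063 VA.
Step 7 — Real power: P = Re(S) = 13.52 W.
Step 8 — Reactive power: Q = Im(S) = 1.063 VAR.
Step 9 — Apparent power: |S| = 13.56 VA.
Step 10 — Power factor: PF = P/|S| = 0.9969 (lagging).

(a) P = 13.52 W  (b) Q = 1.063 VAR  (c) S = 13.56 VA  (d) PF = 0.9969 (lagging)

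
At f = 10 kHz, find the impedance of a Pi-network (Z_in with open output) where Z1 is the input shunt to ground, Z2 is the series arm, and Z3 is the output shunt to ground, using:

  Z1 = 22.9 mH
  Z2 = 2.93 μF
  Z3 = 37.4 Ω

Step 1 — Angular frequency: ω = 2π·f = 2π·1e+04 = 6.283e+04 rad/s.
Step 2 — Component impedances:
  Z1: Z = jωL = j·6.283e+04·0.0229 = 0 + j1439 Ω
  Z2: Z = 1/(jωC) = -j/(ω·C) = 0 - j5.432 Ω
  Z3: Z = R = 37.4 Ω
Step 3 — With open output, the series arm Z2 and the output shunt Z3 appear in series to ground: Z2 + Z3 = 37.4 - j5.432 Ω.
Step 4 — Parallel with input shunt Z1: Z_in = Z1 || (Z2 + Z3) = 37.66 - j4.47 Ω = 37.92∠-6.8° Ω.

Z = 37.66 - j4.47 Ω = 37.92∠-6.8° Ω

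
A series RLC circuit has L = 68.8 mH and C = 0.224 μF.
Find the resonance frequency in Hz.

Step 1 — Resonance condition Im(Z)=0 gives ω₀ = 1/√(LC).
Step 2 — ω₀ = 1/√(0.0688·2.24e-07) = 8055 rad/s.
Step 3 — f₀ = ω₀/(2π) = 1282 Hz.

f₀ = 1282 Hz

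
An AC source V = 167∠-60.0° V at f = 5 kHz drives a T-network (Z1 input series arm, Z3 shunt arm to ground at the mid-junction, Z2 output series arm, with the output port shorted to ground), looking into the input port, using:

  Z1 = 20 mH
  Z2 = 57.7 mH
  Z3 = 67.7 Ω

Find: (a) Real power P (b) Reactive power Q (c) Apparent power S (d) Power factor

Step 1 — Angular frequency: ω = 2π·f = 2π·5000 = 3.142e+04 rad/s.
Step 2 — Component impedances:
  Z1: Z = jωL = j·3.142e+04·0.02 = 0 + j628.3 Ω
  Z2: Z = jωL = j·3.142e+04·0.0577 = 0 + j1813 Ω
  Z3: Z = R = 67.7 Ω
Step 3 — With the output port shorted to ground, the output series arm Z2 runs from the junction to ground; the shunt arm Z3 also runs from the junction to ground. They appear in parallel: Z3 || Z2 = 67.61 + j2.525 Ω.
Step 4 — Series with input arm Z1: Z_in = Z1 + (Z3 || Z2) = 67.61 + j630.8 Ω = 634.5∠83.9° Ω.
Step 5 — Source phasor: V = 167∠-60.0° V = 83.5 - j144.6 V.
Step 6 — Current: I = V / Z = -0.2126 - j0.1551 A = 0.2632∠-143.9° A.
Step 7 — Complex power: S = V·I* = 4.684 + j43.71 VA.
Step 8 — Real power: P = Re(S) = 4.684 W.
Step 9 — Reactive power: Q = Im(S) = 43.71 VAR.
Step 10 — Apparent power: |S| = 43.96 VA.
Step 11 — Power factor: PF = P/|S| = 0.1066 (lagging).

(a) P = 4.684 W  (b) Q = 43.71 VAR  (c) S = 43.96 VA  (d) PF = 0.1066 (lagging)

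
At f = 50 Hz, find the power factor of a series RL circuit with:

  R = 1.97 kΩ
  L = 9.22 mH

Step 1 — Angular frequency: ω = 2π·f = 2π·50 = 314.2 rad/s.
Step 2 — Component impedances:
  R: Z = R = 1970 Ω
  L: Z = jωL = j·314.2·0.00922 = 0 + j2.897 Ω
Step 3 — Series combination: Z_total = R + L = 1970 + j2.897 Ω = 1970∠0.1° Ω.
Step 4 — Power factor: PF = cos(φ) = Re(Z)/|Z| = 1970/1970 = 1.
Step 5 — Type: Im(Z) = 2.897 ⇒ lagging (phase φ = 0.1°).

PF = 1 (lagging, φ = 0.1°)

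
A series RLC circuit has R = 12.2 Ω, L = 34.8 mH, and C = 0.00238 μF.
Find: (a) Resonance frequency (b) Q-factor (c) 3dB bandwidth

Step 1 — Resonance condition Im(Z)=0 gives ω₀ = 1/√(LC).
Step 2 — ω₀ = 1/√(0.0348·2.38e-09) = 1.099e+05 rad/s.
Step 3 — f₀ = ω₀/(2π) = 1.749e+04 Hz.
Step 4 — Series Q: Q = ω₀L/R = 1.099e+05·0.0348/12.2 = 313.4.
Step 5 — 3dB bandwidth: Δω = ω₀/Q = 350.6 rad/s; BW = Δω/(2π) = 55.8 Hz.

(a) f₀ = 1.749e+04 Hz  (b) Q = 313.4  (c) BW = 55.8 Hz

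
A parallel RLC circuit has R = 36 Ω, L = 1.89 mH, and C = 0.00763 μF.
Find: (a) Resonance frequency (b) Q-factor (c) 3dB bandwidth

Step 1 — Resonance: ω₀ = 1/√(LC) = 1/√(0.00189·7.63e-09) = 2.633e+05 rad/s.
Step 2 — f₀ = ω₀/(2π) = 4.191e+04 Hz.
Step 3 — Parallel Q: Q = R/(ω₀L) = 36/(2.633e+05·0.00189) = 0.07233.
Step 4 — Bandwidth: Δω = ω₀/Q = 3.641e+06 rad/s; BW = Δω/(2π) = 5.794e+05 Hz.

(a) f₀ = 4.191e+04 Hz  (b) Q = 0.07233  (c) BW = 5.794e+05 Hz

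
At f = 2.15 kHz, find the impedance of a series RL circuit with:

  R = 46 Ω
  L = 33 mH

Step 1 — Angular frequency: ω = 2π·f = 2π·2150 = 1.351e+04 rad/s.
Step 2 — Component impedances:
  R: Z = R = 46 Ω
  L: Z = jωL = j·1.351e+04·0.033 = 0 + j445.8 Ω
Step 3 — Series combination: Z_total = R + L = 46 + j445.8 Ω = 448.2∠84.1° Ω.

Z = 46 + j445.8 Ω = 448.2∠84.1° Ω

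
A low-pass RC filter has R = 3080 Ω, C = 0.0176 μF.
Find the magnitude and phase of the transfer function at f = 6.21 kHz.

Step 1 — Angular frequency: ω = 2π·6210 = 3.902e+04 rad/s.
Step 2 — Transfer function: H(jω) = 1/(1 + jωRC).
Step 3 — Denominator: 1 + jωRC = 1 + j·3.902e+04·3080·1.76e-08 = 1 + j2.115.
Step 4 — H = 0.1827 - j0.3864.
Step 5 — Magnitude: |H| = 0.4274 (-7.4 dB); phase: φ = -64.7°.

|H| = 0.4274 (-7.4 dB), φ = -64.7°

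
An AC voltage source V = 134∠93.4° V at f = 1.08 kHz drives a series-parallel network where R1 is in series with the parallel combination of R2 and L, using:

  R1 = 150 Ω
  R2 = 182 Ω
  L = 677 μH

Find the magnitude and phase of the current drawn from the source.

Step 1 — Angular frequency: ω = 2π·f = 2π·1080 = 6786 rad/s.
Step 2 — Component impedances:
  R1: Z = R = 150 Ω
  R2: Z = R = 182 Ω
  L: Z = jωL = j·6786·0.000677 = 0 + j4.594 Ω
Step 3 — Parallel branch: R2 || L = 1/(1/R2 + 1/L) = 0.1159 + j4.591 Ω.
Step 4 — Series with R1: Z_total = R1 + (R2 || L) = 150.1 + j4.591 Ω = 150.2∠1.8° Ω.
Step 5 — Source phasor: V = 134∠93.4° V = -7.947 + j133.8 V.
Step 6 — Ohm's law: I = V / Z_total = (-7.947 + j133.8) / (150.1 + j4.591) = -0.02566 + j0.8919 A.
Step 7 — Convert to polar: |I| = 0.8922 A, ∠I = 91.6°.

I = 0.8922∠91.6° A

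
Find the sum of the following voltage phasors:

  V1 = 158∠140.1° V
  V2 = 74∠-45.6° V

Step 1 — Convert each phasor to rectangular form:
  V1 = 158·(cos(140.1°) + j·sin(140.1°)) = -121.2 + j101.3 V
  V2 = 74·(cos(-45.6°) + j·sin(-45.6°)) = 51.78 - j52.87 V
Step 2 — Sum components: V_total = -69.44 + j48.48 V.
Step 3 — Convert to polar: |V_total| = 84.69 V, ∠V_total = 145.1°.

V_total = 84.69∠145.1° V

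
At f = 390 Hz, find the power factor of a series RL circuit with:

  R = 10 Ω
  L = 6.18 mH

Step 1 — Angular frequency: ω = 2π·f = 2π·390 = 2450 rad/s.
Step 2 — Component impedances:
  R: Z = R = 10 Ω
  L: Z = jωL = j·2450·0.00618 = 0 + j15.14 Ω
Step 3 — Series combination: Z_total = R + L = 10 + j15.14 Ω = 18.15∠56.6° Ω.
Step 4 — Power factor: PF = cos(φ) = Re(Z)/|Z| = 10/18.15 = 0.551.
Step 5 — Type: Im(Z) = 15.14 ⇒ lagging (phase φ = 56.6°).

PF = 0.551 (lagging, φ = 56.6°)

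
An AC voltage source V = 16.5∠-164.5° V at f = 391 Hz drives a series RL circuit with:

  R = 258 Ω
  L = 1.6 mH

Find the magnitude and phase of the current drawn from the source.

Step 1 — Angular frequency: ω = 2π·f = 2π·391 = 2457 rad/s.
Step 2 — Component impedances:
  R: Z = R = 258 Ω
  L: Z = jωL = j·2457·0.0016 = 0 + j3.931 Ω
Step 3 — Series combination: Z_total = R + L = 258 + j3.931 Ω = 258∠0.9° Ω.
Step 4 — Source phasor: V = 16.5∠-164.5° V = -15.9 - j4.409 V.
Step 5 — Ohm's law: I = V / Z_total = (-15.9 - j4.409) / (258 + j3.931) = -0.06187 - j0.01615 A.
Step 6 — Convert to polar: |I| = 0.06395 A, ∠I = -165.4°.

I = 0.06395∠-165.4° A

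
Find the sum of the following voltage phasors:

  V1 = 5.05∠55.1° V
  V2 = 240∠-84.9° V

Step 1 — Convert each phasor to rectangular form:
  V1 = 5.05·(cos(55.1°) + j·sin(55.1°)) = 2.889 + j4.142 V
  V2 = 240·(cos(-84.9°) + j·sin(-84.9°)) = 21.33 - j239 V
Step 2 — Sum components: V_total = 24.22 - j234.9 V.
Step 3 — Convert to polar: |V_total| = 236.2 V, ∠V_total = -84.1°.

V_total = 236.2∠-84.1° V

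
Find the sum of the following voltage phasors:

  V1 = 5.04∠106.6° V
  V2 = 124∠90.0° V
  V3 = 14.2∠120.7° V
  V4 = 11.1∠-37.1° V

Step 1 — Convert each phasor to rectangular form:
  V1 = 5.04·(cos(106.6°) + j·sin(106.6°)) = -1.44 + j4.83 V
  V2 = 124·(cos(90.0°) + j·sin(90.0°)) = 0 + j124 V
  V3 = 14.2·(cos(120.7°) + j·sin(120.7°)) = -7.25 + j12.21 V
  V4 = 11.1·(cos(-37.1°) + j·sin(-37.1°)) = 8.853 - j6.696 V
Step 2 — Sum components: V_total = 0.1636 + j134.3 V.
Step 3 — Convert to polar: |V_total| = 134.3 V, ∠V_total = 89.9°.

V_total = 134.3∠89.9° V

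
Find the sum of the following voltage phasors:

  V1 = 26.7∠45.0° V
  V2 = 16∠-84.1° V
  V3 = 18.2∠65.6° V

Step 1 — Convert each phasor to rectangular form:
  V1 = 26.7·(cos(45.0°) + j·sin(45.0°)) = 18.88 + j18.88 V
  V2 = 16·(cos(-84.1°) + j·sin(-84.1°)) = 1.645 - j15.92 V
  V3 = 18.2·(cos(65.6°) + j·sin(65.6°)) = 7.519 + j16.57 V
Step 2 — Sum components: V_total = 28.04 + j19.54 V.
Step 3 — Convert to polar: |V_total| = 34.18 V, ∠V_total = 34.9°.

V_total = 34.18∠34.9° V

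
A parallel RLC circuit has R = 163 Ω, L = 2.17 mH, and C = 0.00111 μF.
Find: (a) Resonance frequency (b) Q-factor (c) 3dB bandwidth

Step 1 — Resonance: ω₀ = 1/√(LC) = 1/√(0.00217·1.11e-09) = 6.443e+05 rad/s.
Step 2 — f₀ = ω₀/(2π) = 1.025e+05 Hz.
Step 3 — Parallel Q: Q = R/(ω₀L) = 163/(6.443e+05·0.00217) = 0.1166.
Step 4 — Bandwidth: Δω = ω₀/Q = 5.527e+06 rad/s; BW = Δω/(2π) = 8.796e+05 Hz.

(a) f₀ = 1.025e+05 Hz  (b) Q = 0.1166  (c) BW = 8.796e+05 Hz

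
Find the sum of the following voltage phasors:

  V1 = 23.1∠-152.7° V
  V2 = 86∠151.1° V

Step 1 — Convert each phasor to rectangular form:
  V1 = 23.1·(cos(-152.7°) + j·sin(-152.7°)) = -20.53 - j10.59 V
  V2 = 86·(cos(151.1°) + j·sin(151.1°)) = -75.29 + j41.56 V
Step 2 — Sum components: V_total = -95.82 + j30.97 V.
Step 3 — Convert to polar: |V_total| = 100.7 V, ∠V_total = 162.1°.

V_total = 100.7∠162.1° V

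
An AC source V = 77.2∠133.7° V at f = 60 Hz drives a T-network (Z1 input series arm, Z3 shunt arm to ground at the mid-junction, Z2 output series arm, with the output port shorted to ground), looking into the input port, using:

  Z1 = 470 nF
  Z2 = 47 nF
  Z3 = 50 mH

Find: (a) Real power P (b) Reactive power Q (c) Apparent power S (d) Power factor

Step 1 — Angular frequency: ω = 2π·f = 2π·60 = 377 rad/s.
Step 2 — Component impedances:
  Z1: Z = 1/(jωC) = -j/(ω·C) = 0 - j5644 Ω
  Z2: Z = 1/(jωC) = -j/(ω·C) = 0 - j5.644e+04 Ω
  Z3: Z = jωL = j·377·0.05 = 0 + j18.85 Ω
Step 3 — With the output port shorted to ground, the output series arm Z2 runs from the junction to ground; the shunt arm Z3 also runs from the junction to ground. They appear in parallel: Z3 || Z2 = 0 + j18.86 Ω.
Step 4 — Series with input arm Z1: Z_in = Z1 + (Z3 || Z2) = 0 - j5625 Ω = 5625∠-90.0° Ω.
Step 5 — Source phasor: V = 77.2∠133.7° V = -53.34 + j55.81 V.
Step 6 — Current: I = V / Z = -0.009922 - j0.009482 A = 0.01372∠-136.3° A.
Step 7 — Complex power: S = V·I* = 0 - j1.06 VA.
Step 8 — Real power: P = Re(S) = 0 W.
Step 9 — Reactive power: Q = Im(S) = -1.06 VAR.
Step 10 — Apparent power: |S| = 1.06 VA.
Step 11 — Power factor: PF = P/|S| = 0 (leading).

(a) P = 0 W  (b) Q = -1.06 VAR  (c) S = 1.06 VA  (d) PF = 0 (leading)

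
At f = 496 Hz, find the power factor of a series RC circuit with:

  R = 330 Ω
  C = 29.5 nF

Step 1 — Angular frequency: ω = 2π·f = 2π·496 = 3116 rad/s.
Step 2 — Component impedances:
  R: Z = R = 330 Ω
  C: Z = 1/(jωC) = -j/(ω·C) = 0 - j1.088e+04 Ω
Step 3 — Series combination: Z_total = R + C = 330 - j1.088e+04 Ω = 1.088e+04∠-88.3° Ω.
Step 4 — Power factor: PF = cos(φ) = Re(Z)/|Z| = 330/10882.2 = 0.03032.
Step 5 — Type: Im(Z) = -1.088e+04 ⇒ leading (phase φ = -88.3°).

PF = 0.03032 (leading, φ = -88.3°)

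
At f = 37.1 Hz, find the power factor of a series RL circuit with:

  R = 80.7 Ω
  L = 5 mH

Step 1 — Angular frequency: ω = 2π·f = 2π·37.1 = 233.1 rad/s.
Step 2 — Component impedances:
  R: Z = R = 80.7 Ω
  L: Z = jωL = j·233.1·0.005 = 0 + j1.166 Ω
Step 3 — Series combination: Z_total = R + L = 80.7 + j1.166 Ω = 80.71∠0.8° Ω.
Step 4 — Power factor: PF = cos(φ) = Re(Z)/|Z| = 80.7/80.71 = 0.9999.
Step 5 — Type: Im(Z) = 1.166 ⇒ lagging (phase φ = 0.8°).

PF = 0.9999 (lagging, φ = 0.8°)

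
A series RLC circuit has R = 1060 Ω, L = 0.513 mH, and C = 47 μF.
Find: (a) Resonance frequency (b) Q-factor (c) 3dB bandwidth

Step 1 — Resonance: ω₀ = 1/√(LC) = 1/√(0.000513·4.7e-05) = 6440 rad/s.
Step 2 — f₀ = ω₀/(2π) = 1025 Hz.
Step 3 — Series Q: Q = ω₀L/R = 6440·0.000513/1060 = 0.003117.
Step 4 — Bandwidth: Δω = ω₀/Q = 2.066e+06 rad/s; BW = Δω/(2π) = 3.289e+05 Hz.

(a) f₀ = 1025 Hz  (b) Q = 0.003117  (c) BW = 3.289e+05 Hz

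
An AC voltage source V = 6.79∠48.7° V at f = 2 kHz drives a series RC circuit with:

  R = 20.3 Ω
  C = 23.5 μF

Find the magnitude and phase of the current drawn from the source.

Step 1 — Angular frequency: ω = 2π·f = 2π·2000 = 1.257e+04 rad/s.
Step 2 — Component impedances:
  R: Z = R = 20.3 Ω
  C: Z = 1/(jωC) = -j/(ω·C) = 0 - j3.386 Ω
Step 3 — Series combination: Z_total = R + C = 20.3 - j3.386 Ω = 20.58∠-9.5° Ω.
Step 4 — Source phasor: V = 6.79∠48.7° V = 4.481 + j5.101 V.
Step 5 — Ohm's law: I = V / Z_total = (4.481 + j5.101) / (20.3 - j3.386) = 0.174 + j0.2803 A.
Step 6 — Convert to polar: |I| = 0.3299 A, ∠I = 58.2°.

I = 0.3299∠58.2° A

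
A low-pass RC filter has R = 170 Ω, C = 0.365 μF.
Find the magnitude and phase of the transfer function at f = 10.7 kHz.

Step 1 — Angular frequency: ω = 2π·1.07e+04 = 6.723e+04 rad/s.
Step 2 — Transfer function: H(jω) = 1/(1 + jωRC).
Step 3 — Denominator: 1 + jωRC = 1 + j·6.723e+04·170·3.65e-07 = 1 + j4.172.
Step 4 — H = 0.05434 - j0.2267.
Step 5 — Magnitude: |H| = 0.2331 (-12.6 dB); phase: φ = -76.5°.

|H| = 0.2331 (-12.6 dB), φ = -76.5°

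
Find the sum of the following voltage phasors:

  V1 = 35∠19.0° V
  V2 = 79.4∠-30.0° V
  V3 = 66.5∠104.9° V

Step 1 — Convert each phasor to rectangular form:
  V1 = 35·(cos(19.0°) + j·sin(19.0°)) = 33.09 + j11.39 V
  V2 = 79.4·(cos(-30.0°) + j·sin(-30.0°)) = 68.76 - j39.7 V
  V3 = 66.5·(cos(104.9°) + j·sin(104.9°)) = -17.1 + j64.26 V
Step 2 — Sum components: V_total = 84.76 + j35.96 V.
Step 3 — Convert to polar: |V_total| = 92.07 V, ∠V_total = 23.0°.

V_total = 92.07∠23.0° V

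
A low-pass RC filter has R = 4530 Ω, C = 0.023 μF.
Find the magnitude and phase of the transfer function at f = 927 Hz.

Step 1 — Angular frequency: ω = 2π·927 = 5825 rad/s.
Step 2 — Transfer function: H(jω) = 1/(1 + jωRC).
Step 3 — Denominator: 1 + jωRC = 1 + j·5825·4530·2.3e-08 = 1 + j0.6069.
Step 4 — H = 0.7308 - j0.4435.
Step 5 — Magnitude: |H| = 0.8549 (-1.4 dB); phase: φ = -31.3°.

|H| = 0.8549 (-1.4 dB), φ = -31.3°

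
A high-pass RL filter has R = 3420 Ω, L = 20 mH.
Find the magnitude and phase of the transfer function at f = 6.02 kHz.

Step 1 — Angular frequency: ω = 2π·6020 = 3.782e+04 rad/s.
Step 2 — Transfer function: H(jω) = jωL/(R + jωL).
Step 3 — Numerator jωL = j·756.5; denominator R + jωL = 3420 + j756.5.
Step 4 — H = 0.04665 + j0.2109.
Step 5 — Magnitude: |H| = 0.216 (-13.3 dB); phase: φ = 77.5°.

|H| = 0.216 (-13.3 dB), φ = 77.5°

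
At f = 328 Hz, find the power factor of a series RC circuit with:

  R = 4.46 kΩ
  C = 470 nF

Step 1 — Angular frequency: ω = 2π·f = 2π·328 = 2061 rad/s.
Step 2 — Component impedances:
  R: Z = R = 4460 Ω
  C: Z = 1/(jωC) = -j/(ω·C) = 0 - j1032 Ω
Step 3 — Series combination: Z_total = R + C = 4460 - j1032 Ω = 4578∠-13.0° Ω.
Step 4 — Power factor: PF = cos(φ) = Re(Z)/|Z| = 4460/4578 = 0.9742.
Step 5 — Type: Im(Z) = -1032 ⇒ leading (phase φ = -13.0°).

PF = 0.9742 (leading, φ = -13.0°)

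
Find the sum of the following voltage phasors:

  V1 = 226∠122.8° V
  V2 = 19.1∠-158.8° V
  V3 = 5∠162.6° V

Step 1 — Convert each phasor to rectangular form:
  V1 = 226·(cos(122.8°) + j·sin(122.8°)) = -122.4 + j190 V
  V2 = 19.1·(cos(-158.8°) + j·sin(-158.8°)) = -17.81 - j6.907 V
  V3 = 5·(cos(162.6°) + j·sin(162.6°)) = -4.771 + j1.495 V
Step 2 — Sum components: V_total = -145 + j184.6 V.
Step 3 — Convert to polar: |V_total| = 234.7 V, ∠V_total = 128.2°.

V_total = 234.7∠128.2° V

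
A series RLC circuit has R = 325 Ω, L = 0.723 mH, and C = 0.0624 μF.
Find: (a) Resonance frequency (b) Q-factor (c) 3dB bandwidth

Step 1 — Resonance: ω₀ = 1/√(LC) = 1/√(0.000723·6.24e-08) = 1.489e+05 rad/s.
Step 2 — f₀ = ω₀/(2π) = 2.37e+04 Hz.
Step 3 — Series Q: Q = ω₀L/R = 1.489e+05·0.000723/325 = 0.3312.
Step 4 — Bandwidth: Δω = ω₀/Q = 4.495e+05 rad/s; BW = Δω/(2π) = 7.154e+04 Hz.

(a) f₀ = 2.37e+04 Hz  (b) Q = 0.3312  (c) BW = 7.154e+04 Hz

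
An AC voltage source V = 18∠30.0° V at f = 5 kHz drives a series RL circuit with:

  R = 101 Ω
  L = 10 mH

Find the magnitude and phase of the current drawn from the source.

Step 1 — Angular frequency: ω = 2π·f = 2π·5000 = 3.142e+04 rad/s.
Step 2 — Component impedances:
  R: Z = R = 101 Ω
  L: Z = jωL = j·3.142e+04·0.01 = 0 + j314.2 Ω
Step 3 — Series combination: Z_total = R + L = 101 + j314.2 Ω = 330∠72.2° Ω.
Step 4 — Source phasor: V = 18∠30.0° V = 15.59 + j9 V.
Step 5 — Ohm's law: I = V / Z_total = (15.59 + j9) / (101 + j314.2) = 0.04042 - j0.03662 A.
Step 6 — Convert to polar: |I| = 0.05455 A, ∠I = -42.2°.

I = 0.05455∠-42.2° A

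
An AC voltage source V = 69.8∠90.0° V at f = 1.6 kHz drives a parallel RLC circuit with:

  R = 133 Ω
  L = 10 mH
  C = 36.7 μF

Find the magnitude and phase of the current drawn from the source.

Step 1 — Angular frequency: ω = 2π·f = 2π·1600 = 1.005e+04 rad/s.
Step 2 — Component impedances:
  R: Z = R = 133 Ω
  L: Z = jωL = j·1.005e+04·0.01 = 0 + j100.5 Ω
  C: Z = 1/(jωC) = -j/(ω·C) = 0 - j2.71 Ω
Step 3 — Parallel combination: 1/Z_total = 1/R + 1/L + 1/C; Z_total = 0.05831 - j2.784 Ω = 2.785∠-88.8° Ω.
Step 4 — Source phasor: V = 69.8∠90.0° V = 0 + j69.8 V.
Step 5 — Ohm's law: I = V / Z_total = (0 + j69.8) / (0.05831 - j2.784) = -25.06 + j0.5248 A.
Step 6 — Convert to polar: |I| = 25.06 A, ∠I = 178.8°.

I = 25.06∠178.8° A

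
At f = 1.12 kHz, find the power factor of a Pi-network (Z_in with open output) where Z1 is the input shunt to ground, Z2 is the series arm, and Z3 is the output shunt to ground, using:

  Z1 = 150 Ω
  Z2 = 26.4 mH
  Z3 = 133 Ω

Step 1 — Angular frequency: ω = 2π·f = 2π·1120 = 7037 rad/s.
Step 2 — Component impedances:
  Z1: Z = R = 150 Ω
  Z2: Z = jωL = j·7037·0.0264 = 0 + j185.8 Ω
  Z3: Z = R = 133 Ω
Step 3 — With open output, the series arm Z2 and the output shunt Z3 appear in series to ground: Z2 + Z3 = 133 + j185.8 Ω.
Step 4 — Parallel with input shunt Z1: Z_in = Z1 || (Z2 + Z3) = 94.44 + j36.47 Ω = 101.2∠21.1° Ω.
Step 5 — Power factor: PF = cos(φ) = Re(Z)/|Z| = 94.439/101.24 = 0.9328.
Step 6 — Type: Im(Z) = 36.47 ⇒ lagging (phase φ = 21.1°).

PF = 0.9328 (lagging, φ = 21.1°)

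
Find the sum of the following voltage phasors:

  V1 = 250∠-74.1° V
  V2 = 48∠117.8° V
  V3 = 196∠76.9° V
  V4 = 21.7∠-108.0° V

Step 1 — Convert each phasor to rectangular form:
  V1 = 250·(cos(-74.1°) + j·sin(-74.1°)) = 68.49 - j240.4 V
  V2 = 48·(cos(117.8°) + j·sin(117.8°)) = -22.39 + j42.46 V
  V3 = 196·(cos(76.9°) + j·sin(76.9°)) = 44.42 + j190.9 V
  V4 = 21.7·(cos(-108.0°) + j·sin(-108.0°)) = -6.706 - j20.64 V
Step 2 — Sum components: V_total = 83.82 - j27.71 V.
Step 3 — Convert to polar: |V_total| = 88.28 V, ∠V_total = -18.3°.

V_total = 88.28∠-18.3° V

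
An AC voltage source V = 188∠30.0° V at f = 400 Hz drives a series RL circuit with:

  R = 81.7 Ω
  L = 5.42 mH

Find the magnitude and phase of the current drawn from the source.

Step 1 — Angular frequency: ω = 2π·f = 2π·400 = 2513 rad/s.
Step 2 — Component impedances:
  R: Z = R = 81.7 Ω
  L: Z = jωL = j·2513·0.00542 = 0 + j13.62 Ω
Step 3 — Series combination: Z_total = R + L = 81.7 + j13.62 Ω = 82.83∠9.5° Ω.
Step 4 — Source phasor: V = 188∠30.0° V = 162.8 + j94 V.
Step 5 — Ohm's law: I = V / Z_total = (162.8 + j94) / (81.7 + j13.62) = 2.126 + j0.7962 A.
Step 6 — Convert to polar: |I| = 2.27 A, ∠I = 20.5°.

I = 2.27∠20.5° A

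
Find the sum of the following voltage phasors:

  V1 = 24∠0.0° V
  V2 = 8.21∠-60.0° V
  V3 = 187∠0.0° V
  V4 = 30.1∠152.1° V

Step 1 — Convert each phasor to rectangular form:
  V1 = 24·(cos(0.0°) + j·sin(0.0°)) = 24 V
  V2 = 8.21·(cos(-60.0°) + j·sin(-60.0°)) = 4.105 - j7.11 V
  V3 = 187·(cos(0.0°) + j·sin(0.0°)) = 187 V
  V4 = 30.1·(cos(152.1°) + j·sin(152.1°)) = -26.6 + j14.08 V
Step 2 — Sum components: V_total = 188.5 + j6.975 V.
Step 3 — Convert to polar: |V_total| = 188.6 V, ∠V_total = 2.1°.

V_total = 188.6∠2.1° V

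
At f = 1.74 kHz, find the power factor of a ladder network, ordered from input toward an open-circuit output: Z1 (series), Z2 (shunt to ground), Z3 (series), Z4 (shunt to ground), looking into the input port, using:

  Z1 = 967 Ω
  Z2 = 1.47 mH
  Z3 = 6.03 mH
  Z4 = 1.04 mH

Step 1 — Angular frequency: ω = 2π·f = 2π·1740 = 1.093e+04 rad/s.
Step 2 — Component impedances:
  Z1: Z = R = 967 Ω
  Z2: Z = jωL = j·1.093e+04·0.00147 = 0 + j16.07 Ω
  Z3: Z = jωL = j·1.093e+04·0.00603 = 0 + j65.92 Ω
  Z4: Z = jωL = j·1.093e+04·0.00104 = 0 + j11.37 Ω
Step 3 — Ladder network (open output): work backward from the far end, alternating series and parallel combinations. Z_in = 967 + j13.3 Ω = 967.1∠0.8° Ω.
Step 4 — Power factor: PF = cos(φ) = Re(Z)/|Z| = 967/967.1 = 0.9999.
Step 5 — Type: Im(Z) = 13.3 ⇒ lagging (phase φ = 0.8°).

PF = 0.9999 (lagging, φ = 0.8°)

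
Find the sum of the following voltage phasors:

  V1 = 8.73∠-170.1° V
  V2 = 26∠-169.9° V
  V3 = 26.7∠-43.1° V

Step 1 — Convert each phasor to rectangular form:
  V1 = 8.73·(cos(-170.1°) + j·sin(-170.1°)) = -8.6 - j1.501 V
  V2 = 26·(cos(-169.9°) + j·sin(-169.9°)) = -25.6 - j4.56 V
  V3 = 26.7·(cos(-43.1°) + j·sin(-43.1°)) = 19.5 - j18.24 V
Step 2 — Sum components: V_total = -14.7 - j24.3 V.
Step 3 — Convert to polar: |V_total| = 28.4 V, ∠V_total = -121.2°.

V_total = 28.4∠-121.2° V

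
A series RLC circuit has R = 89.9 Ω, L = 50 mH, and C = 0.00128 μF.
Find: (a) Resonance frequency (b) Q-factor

Step 1 — Resonance condition Im(Z)=0 gives ω₀ = 1/√(LC).
Step 2 — ω₀ = 1/√(0.05·1.28e-09) = 1.25e+05 rad/s.
Step 3 — f₀ = ω₀/(2π) = 1.989e+04 Hz.
Step 4 — Series Q: Q = ω₀L/R = 1.25e+05·0.05/89.9 = 69.52.

(a) f₀ = 1.989e+04 Hz  (b) Q = 69.52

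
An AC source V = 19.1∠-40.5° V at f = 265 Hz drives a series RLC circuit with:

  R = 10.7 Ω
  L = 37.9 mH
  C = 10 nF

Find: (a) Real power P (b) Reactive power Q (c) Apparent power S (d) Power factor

Step 1 — Angular frequency: ω = 2π·f = 2π·265 = 1665 rad/s.
Step 2 — Component impedances:
  R: Z = R = 10.7 Ω
  L: Z = jωL = j·1665·0.0379 = 0 + j63.11 Ω
  C: Z = 1/(jωC) = -j/(ω·C) = 0 - j6.006e+04 Ω
Step 3 — Series combination: Z_total = R + L + C = 10.7 - j6e+04 Ω = 6e+04∠-90.0° Ω.
Step 4 — Source phasor: V = 19.1∠-40.5° V = 14.52 - j12.4 V.
Step 5 — Current: I = V / Z = 0.0002068 + j0.000242 A = 0.0003184∠49.5° A.
Step 6 — Complex power: S = V·I* = 1.084e-06 - j0.006081 VA.
Step 7 — Real power: P = Re(S) = 1.084e-06 W.
Step 8 — Reactive power: Q = Im(S) = -0.006081 VAR.
Step 9 — Apparent power: |S| = 0.006081 VA.
Step 10 — Power factor: PF = P/|S| = 0.0001783 (leading).

(a) P = 1.084e-06 W  (b) Q = -0.006081 VAR  (c) S = 0.006081 VA  (d) PF = 0.0001783 (leading)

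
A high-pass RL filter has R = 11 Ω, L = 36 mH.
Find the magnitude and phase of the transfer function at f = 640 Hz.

Step 1 — Angular frequency: ω = 2π·640 = 4021 rad/s.
Step 2 — Transfer function: H(jω) = jωL/(R + jωL).
Step 3 — Numerator jωL = j·144.8; denominator R + jωL = 11 + j144.8.
Step 4 — H = 0.9943 + j0.07555.
Step 5 — Magnitude: |H| = 0.9971 (-0.0 dB); phase: φ = 4.3°.

|H| = 0.9971 (-0.0 dB), φ = 4.3°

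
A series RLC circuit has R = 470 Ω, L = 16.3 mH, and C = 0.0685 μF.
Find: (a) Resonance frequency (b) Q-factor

Step 1 — Resonance condition Im(Z)=0 gives ω₀ = 1/√(LC).
Step 2 — ω₀ = 1/√(0.0163·6.85e-08) = 2.993e+04 rad/s.
Step 3 — f₀ = ω₀/(2π) = 4763 Hz.
Step 4 — Series Q: Q = ω₀L/R = 2.993e+04·0.0163/470 = 1.038.

(a) f₀ = 4763 Hz  (b) Q = 1.038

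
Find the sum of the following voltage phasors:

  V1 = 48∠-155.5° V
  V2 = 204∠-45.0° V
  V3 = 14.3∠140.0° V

Step 1 — Convert each phasor to rectangular form:
  V1 = 48·(cos(-155.5°) + j·sin(-155.5°)) = -43.68 - j19.91 V
  V2 = 204·(cos(-45.0°) + j·sin(-45.0°)) = 144.2 - j144.2 V
  V3 = 14.3·(cos(140.0°) + j·sin(140.0°)) = -10.95 + j9.192 V
Step 2 — Sum components: V_total = 89.62 - j155 V.
Step 3 — Convert to polar: |V_total| = 179 V, ∠V_total = -60.0°.

V_total = 179∠-60.0° V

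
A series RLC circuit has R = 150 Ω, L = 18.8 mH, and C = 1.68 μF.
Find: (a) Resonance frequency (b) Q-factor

Step 1 — Resonance condition Im(Z)=0 gives ω₀ = 1/√(LC).
Step 2 — ω₀ = 1/√(0.0188·1.68e-06) = 5627 rad/s.
Step 3 — f₀ = ω₀/(2π) = 895.5 Hz.
Step 4 — Series Q: Q = ω₀L/R = 5627·0.0188/150 = 0.7052.

(a) f₀ = 895.5 Hz  (b) Q = 0.7052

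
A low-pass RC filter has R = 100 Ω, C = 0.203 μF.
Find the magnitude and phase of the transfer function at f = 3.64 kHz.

Step 1 — Angular frequency: ω = 2π·3640 = 2.287e+04 rad/s.
Step 2 — Transfer function: H(jω) = 1/(1 + jωRC).
Step 3 — Denominator: 1 + jωRC = 1 + j·2.287e+04·100·2.03e-07 = 1 + j0.4643.
Step 4 — H = 0.8227 - j0.3819.
Step 5 — Magnitude: |H| = 0.907 (-0.8 dB); phase: φ = -24.9°.

|H| = 0.907 (-0.8 dB), φ = -24.9°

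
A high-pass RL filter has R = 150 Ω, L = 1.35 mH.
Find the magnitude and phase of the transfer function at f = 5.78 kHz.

Step 1 — Angular frequency: ω = 2π·5780 = 3.632e+04 rad/s.
Step 2 — Transfer function: H(jω) = jωL/(R + jωL).
Step 3 — Numerator jωL = j·49.03; denominator R + jωL = 150 + j49.03.
Step 4 — H = 0.09652 + j0.2953.
Step 5 — Magnitude: |H| = 0.3107 (-10.2 dB); phase: φ = 71.9°.

|H| = 0.3107 (-10.2 dB), φ = 71.9°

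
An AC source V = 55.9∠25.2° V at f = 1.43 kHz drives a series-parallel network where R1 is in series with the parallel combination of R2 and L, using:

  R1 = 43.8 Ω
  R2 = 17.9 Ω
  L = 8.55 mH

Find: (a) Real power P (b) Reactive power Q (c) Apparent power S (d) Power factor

Step 1 — Angular frequency: ω = 2π·f = 2π·1430 = 8985 rad/s.
Step 2 — Component impedances:
  R1: Z = R = 43.8 Ω
  R2: Z = R = 17.9 Ω
  L: Z = jωL = j·8985·0.00855 = 0 + j76.82 Ω
Step 3 — Parallel branch: R2 || L = 1/(1/R2 + 1/L) = 16.98 + j3.956 Ω.
Step 4 — Series with R1: Z_total = R1 + (R2 || L) = 60.78 + j3.956 Ω = 60.91∠3.7° Ω.
Step 5 — Source phasor: V = 55.9∠25.2° V = 50.58 + j23.8 V.
Step 6 — Current: I = V / Z = 0.8541 + j0.336 A = 0.9178∠21.5° A.
Step 7 — Complex power: S = V·I* = 51.2 + j3.332 VA.
Step 8 — Real power: P = Re(S) = 51.2 W.
Step 9 — Reactive power: Q = Im(S) = 3.332 VAR.
Step 10 — Apparent power: |S| = 51.3 VA.
Step 11 — Power factor: PF = P/|S| = 0.9979 (lagging).

(a) P = 51.2 W  (b) Q = 3.332 VAR  (c) S = 51.3 VA  (d) PF = 0.9979 (lagging)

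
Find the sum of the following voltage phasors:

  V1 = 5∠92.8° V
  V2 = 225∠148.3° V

Step 1 — Convert each phasor to rectangular form:
  V1 = 5·(cos(92.8°) + j·sin(92.8°)) = -0.2442 + j4.994 V
  V2 = 225·(cos(148.3°) + j·sin(148.3°)) = -191.4 + j118.2 V
Step 2 — Sum components: V_total = -191.7 + j123.2 V.
Step 3 — Convert to polar: |V_total| = 227.9 V, ∠V_total = 147.3°.

V_total = 227.9∠147.3° V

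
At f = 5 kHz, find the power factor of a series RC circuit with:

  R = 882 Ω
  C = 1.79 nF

Step 1 — Angular frequency: ω = 2π·f = 2π·5000 = 3.142e+04 rad/s.
Step 2 — Component impedances:
  R: Z = R = 882 Ω
  C: Z = 1/(jωC) = -j/(ω·C) = 0 - j1.778e+04 Ω
Step 3 — Series combination: Z_total = R + C = 882 - j1.778e+04 Ω = 1.78e+04∠-87.2° Ω.
Step 4 — Power factor: PF = cos(φ) = Re(Z)/|Z| = 882/17805 = 0.04954.
Step 5 — Type: Im(Z) = -1.778e+04 ⇒ leading (phase φ = -87.2°).

PF = 0.04954 (leading, φ = -87.2°)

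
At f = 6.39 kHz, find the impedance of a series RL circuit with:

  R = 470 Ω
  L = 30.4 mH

Step 1 — Angular frequency: ω = 2π·f = 2π·6390 = 4.015e+04 rad/s.
Step 2 — Component impedances:
  R: Z = R = 470 Ω
  L: Z = jωL = j·4.015e+04·0.0304 = 0 + j1221 Ω
Step 3 — Series combination: Z_total = R + L = 470 + j1221 Ω = 1308∠68.9° Ω.

Z = 470 + j1221 Ω = 1308∠68.9° Ω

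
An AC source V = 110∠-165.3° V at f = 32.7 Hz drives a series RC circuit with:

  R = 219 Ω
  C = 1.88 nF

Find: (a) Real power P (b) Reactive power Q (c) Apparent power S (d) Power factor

Step 1 — Angular frequency: ω = 2π·f = 2π·32.7 = 205.5 rad/s.
Step 2 — Component impedances:
  R: Z = R = 219 Ω
  C: Z = 1/(jωC) = -j/(ω·C) = 0 - j2.589e+06 Ω
Step 3 — Series combination: Z_total = R + C = 219 - j2.589e+06 Ω = 2.589e+06∠-90.0° Ω.
Step 4 — Source phasor: V = 110∠-165.3° V = -106.4 - j27.91 V.
Step 5 — Current: I = V / Z = 1.078e-05 - j4.11e-05 A = 4.249e-05∠-75.3° A.
Step 6 — Complex power: S = V·I* = 3.954e-07 - j0.004674 VA.
Step 7 — Real power: P = Re(S) = 3.954e-07 W.
Step 8 — Reactive power: Q = Im(S) = -0.004674 VAR.
Step 9 — Apparent power: |S| = 0.004674 VA.
Step 10 — Power factor: PF = P/|S| = 8.459e-05 (leading).

(a) P = 3.954e-07 W  (b) Q = -0.004674 VAR  (c) S = 0.004674 VA  (d) PF = 8.459e-05 (leading)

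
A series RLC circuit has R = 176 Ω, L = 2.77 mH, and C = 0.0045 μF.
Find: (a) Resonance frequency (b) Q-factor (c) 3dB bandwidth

Step 1 — Resonance condition Im(Z)=0 gives ω₀ = 1/√(LC).
Step 2 — ω₀ = 1/√(0.00277·4.5e-09) = 2.832e+05 rad/s.
Step 3 — f₀ = ω₀/(2π) = 4.508e+04 Hz.
Step 4 — Series Q: Q = ω₀L/R = 2.832e+05·0.00277/176 = 4.458.
Step 5 — 3dB bandwidth: Δω = ω₀/Q = 6.354e+04 rad/s; BW = Δω/(2π) = 1.011e+04 Hz.

(a) f₀ = 4.508e+04 Hz  (b) Q = 4.458  (c) BW = 1.011e+04 Hz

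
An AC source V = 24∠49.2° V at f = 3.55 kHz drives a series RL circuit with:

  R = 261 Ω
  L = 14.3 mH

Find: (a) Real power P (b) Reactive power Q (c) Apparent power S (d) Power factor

Step 1 — Angular frequency: ω = 2π·f = 2π·3550 = 2.231e+04 rad/s.
Step 2 — Component impedances:
  R: Z = R = 261 Ω
  L: Z = jωL = j·2.231e+04·0.0143 = 0 + j319 Ω
Step 3 — Series combination: Z_total = R + L = 261 + j319 Ω = 412.1∠50.7° Ω.
Step 4 — Source phasor: V = 24∠49.2° V = 15.68 + j18.17 V.
Step 5 — Current: I = V / Z = 0.05821 - j0.001532 A = 0.05823∠-1.5° A.
Step 6 — Complex power: S = V·I* = 0.8851 + j1.082 VA.
Step 7 — Real power: P = Re(S) = 0.8851 W.
Step 8 — Reactive power: Q = Im(S) = 1.082 VAR.
Step 9 — Apparent power: |S| = 1.398 VA.
Step 10 — Power factor: PF = P/|S| = 0.6333 (lagging).

(a) P = 0.8851 W  (b) Q = 1.082 VAR  (c) S = 1.398 VA  (d) PF = 0.6333 (lagging)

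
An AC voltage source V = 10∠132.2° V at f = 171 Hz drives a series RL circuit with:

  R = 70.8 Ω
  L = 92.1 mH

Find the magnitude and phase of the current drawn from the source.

Step 1 — Angular frequency: ω = 2π·f = 2π·171 = 1074 rad/s.
Step 2 — Component impedances:
  R: Z = R = 70.8 Ω
  L: Z = jωL = j·1074·0.0921 = 0 + j98.95 Ω
Step 3 — Series combination: Z_total = R + L = 70.8 + j98.95 Ω = 121.7∠54.4° Ω.
Step 4 — Source phasor: V = 10∠132.2° V = -6.717 + j7.408 V.
Step 5 — Ohm's law: I = V / Z_total = (-6.717 + j7.408) / (70.8 + j98.95) = 0.01739 + j0.08033 A.
Step 6 — Convert to polar: |I| = 0.08219 A, ∠I = 77.8°.

I = 0.08219∠77.8° A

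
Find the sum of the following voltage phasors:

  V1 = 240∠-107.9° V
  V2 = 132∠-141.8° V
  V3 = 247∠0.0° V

Step 1 — Convert each phasor to rectangular form:
  V1 = 240·(cos(-107.9°) + j·sin(-107.9°)) = -73.77 - j228.4 V
  V2 = 132·(cos(-141.8°) + j·sin(-141.8°)) = -103.7 - j81.63 V
  V3 = 247·(cos(0.0°) + j·sin(0.0°)) = 247 V
Step 2 — Sum components: V_total = 69.5 - j310 V.
Step 3 — Convert to polar: |V_total| = 317.7 V, ∠V_total = -77.4°.

V_total = 317.7∠-77.4° V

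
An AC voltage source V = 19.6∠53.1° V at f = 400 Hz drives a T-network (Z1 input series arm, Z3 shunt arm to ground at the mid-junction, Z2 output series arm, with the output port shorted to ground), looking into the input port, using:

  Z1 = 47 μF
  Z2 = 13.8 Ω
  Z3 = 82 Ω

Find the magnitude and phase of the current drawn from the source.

Step 1 — Angular frequency: ω = 2π·f = 2π·400 = 2513 rad/s.
Step 2 — Component impedances:
  Z1: Z = 1/(jωC) = -j/(ω·C) = 0 - j8.466 Ω
  Z2: Z = R = 13.8 Ω
  Z3: Z = R = 82 Ω
Step 3 — With the output port shorted to ground, the output series arm Z2 runs from the junction to ground; the shunt arm Z3 also runs from the junction to ground. They appear in parallel: Z3 || Z2 = 11.81 Ω.
Step 4 — Series with input arm Z1: Z_in = Z1 + (Z3 || Z2) = 11.81 - j8.466 Ω = 14.53∠-35.6° Ω.
Step 5 — Source phasor: V = 19.6∠53.1° V = 11.77 + j15.67 V.
Step 6 — Ohm's law: I = V / Z_total = (11.77 + j15.67) / (11.81 - j8.466) = 0.02992 + j1.348 A.
Step 7 — Convert to polar: |I| = 1.349 A, ∠I = 88.7°.

I = 1.349∠88.7° A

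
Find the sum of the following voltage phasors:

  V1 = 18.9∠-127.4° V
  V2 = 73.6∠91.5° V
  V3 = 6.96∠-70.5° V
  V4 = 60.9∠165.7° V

Step 1 — Convert each phasor to rectangular form:
  V1 = 18.9·(cos(-127.4°) + j·sin(-127.4°)) = -11.48 - j15.01 V
  V2 = 73.6·(cos(91.5°) + j·sin(91.5°)) = -1.927 + j73.57 V
  V3 = 6.96·(cos(-70.5°) + j·sin(-70.5°)) = 2.323 - j6.561 V
  V4 = 60.9·(cos(165.7°) + j·sin(165.7°)) = -59.01 + j15.04 V
Step 2 — Sum components: V_total = -70.1 + j67.04 V.
Step 3 — Convert to polar: |V_total| = 96.99 V, ∠V_total = 136.3°.

V_total = 96.99∠136.3° V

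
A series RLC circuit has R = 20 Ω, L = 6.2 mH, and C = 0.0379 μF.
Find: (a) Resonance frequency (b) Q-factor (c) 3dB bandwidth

Step 1 — Resonance condition Im(Z)=0 gives ω₀ = 1/√(LC).
Step 2 — ω₀ = 1/√(0.0062·3.79e-08) = 6.524e+04 rad/s.
Step 3 — f₀ = ω₀/(2π) = 1.038e+04 Hz.
Step 4 — Series Q: Q = ω₀L/R = 6.524e+04·0.0062/20 = 20.22.
Step 5 — 3dB bandwidth: Δω = ω₀/Q = 3226 rad/s; BW = Δω/(2π) = 513.4 Hz.

(a) f₀ = 1.038e+04 Hz  (b) Q = 20.22  (c) BW = 513.4 Hz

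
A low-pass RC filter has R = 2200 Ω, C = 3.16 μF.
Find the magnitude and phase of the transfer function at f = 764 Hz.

Step 1 — Angular frequency: ω = 2π·764 = 4800 rad/s.
Step 2 — Transfer function: H(jω) = 1/(1 + jωRC).
Step 3 — Denominator: 1 + jωRC = 1 + j·4800·2200·3.16e-06 = 1 + j33.37.
Step 4 — H = 0.0008971 - j0.02994.
Step 5 — Magnitude: |H| = 0.02995 (-30.5 dB); phase: φ = -88.3°.

|H| = 0.02995 (-30.5 dB), φ = -88.3°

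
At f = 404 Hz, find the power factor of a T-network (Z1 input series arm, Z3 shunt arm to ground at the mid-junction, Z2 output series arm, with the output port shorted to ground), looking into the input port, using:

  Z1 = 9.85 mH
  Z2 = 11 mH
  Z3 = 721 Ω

Step 1 — Angular frequency: ω = 2π·f = 2π·404 = 2538 rad/s.
Step 2 — Component impedances:
  Z1: Z = jωL = j·2538·0.00985 = 0 + j25 Ω
  Z2: Z = jωL = j·2538·0.011 = 0 + j27.92 Ω
  Z3: Z = R = 721 Ω
Step 3 — With the output port shorted to ground, the output series arm Z2 runs from the junction to ground; the shunt arm Z3 also runs from the junction to ground. They appear in parallel: Z3 || Z2 = 1.08 + j27.88 Ω.
Step 4 — Series with input arm Z1: Z_in = Z1 + (Z3 || Z2) = 1.08 + j52.88 Ω = 52.89∠88.8° Ω.
Step 5 — Power factor: PF = cos(φ) = Re(Z)/|Z| = 1.0797/52.895 = 0.02041.
Step 6 — Type: Im(Z) = 52.88 ⇒ lagging (phase φ = 88.8°).

PF = 0.02041 (lagging, φ = 88.8°)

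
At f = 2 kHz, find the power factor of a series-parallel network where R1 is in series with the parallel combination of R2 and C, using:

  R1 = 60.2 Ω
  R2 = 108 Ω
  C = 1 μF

Step 1 — Angular frequency: ω = 2π·f = 2π·2000 = 1.257e+04 rad/s.
Step 2 — Component impedances:
  R1: Z = R = 60.2 Ω
  R2: Z = R = 108 Ω
  C: Z = 1/(jωC) = -j/(ω·C) = 0 - j79.58 Ω
Step 3 — Parallel branch: R2 || C = 1/(1/R2 + 1/C) = 38 - j51.58 Ω.
Step 4 — Series with R1: Z_total = R1 + (R2 || C) = 98.2 - j51.58 Ω = 110.9∠-27.7° Ω.
Step 5 — Power factor: PF = cos(φ) = Re(Z)/|Z| = 98.203/110.92 = 0.8853.
Step 6 — Type: Im(Z) = -51.58 ⇒ leading (phase φ = -27.7°).

PF = 0.8853 (leading, φ = -27.7°)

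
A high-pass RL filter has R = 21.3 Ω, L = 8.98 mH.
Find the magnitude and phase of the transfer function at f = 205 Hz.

Step 1 — Angular frequency: ω = 2π·205 = 1288 rad/s.
Step 2 — Transfer function: H(jω) = jωL/(R + jωL).
Step 3 — Numerator jωL = j·11.57; denominator R + jωL = 21.3 + j11.57.
Step 4 — H = 0.2277 + j0.4194.
Step 5 — Magnitude: |H| = 0.4772 (-6.4 dB); phase: φ = 61.5°.

|H| = 0.4772 (-6.4 dB), φ = 61.5°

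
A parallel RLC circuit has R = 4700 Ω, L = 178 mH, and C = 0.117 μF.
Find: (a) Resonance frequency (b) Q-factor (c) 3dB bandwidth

Step 1 — Resonance: ω₀ = 1/√(LC) = 1/√(0.178·1.17e-07) = 6929 rad/s.
Step 2 — f₀ = ω₀/(2π) = 1103 Hz.
Step 3 — Parallel Q: Q = R/(ω₀L) = 4700/(6929·0.178) = 3.81.
Step 4 — Bandwidth: Δω = ω₀/Q = 1819 rad/s; BW = Δω/(2π) = 289.4 Hz.

(a) f₀ = 1103 Hz  (b) Q = 3.81  (c) BW = 289.4 Hz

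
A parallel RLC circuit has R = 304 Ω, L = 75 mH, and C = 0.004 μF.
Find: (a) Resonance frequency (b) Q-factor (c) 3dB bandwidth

Step 1 — Resonance: ω₀ = 1/√(LC) = 1/√(0.075·4e-09) = 5.774e+04 rad/s.
Step 2 — f₀ = ω₀/(2π) = 9189 Hz.
Step 3 — Parallel Q: Q = R/(ω₀L) = 304/(5.774e+04·0.075) = 0.07021.
Step 4 — Bandwidth: Δω = ω₀/Q = 8.224e+05 rad/s; BW = Δω/(2π) = 1.309e+05 Hz.

(a) f₀ = 9189 Hz  (b) Q = 0.07021  (c) BW = 1.309e+05 Hz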